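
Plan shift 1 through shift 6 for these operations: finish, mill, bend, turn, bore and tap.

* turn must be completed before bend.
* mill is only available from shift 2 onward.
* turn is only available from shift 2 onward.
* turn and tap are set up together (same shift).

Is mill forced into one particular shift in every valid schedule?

No

mill can be shift 2 (e.g. turn in shift 2; finish in shift 1; bore in shift 1; mill in shift 2; tap in shift 2; bend in shift 3) or shift 3 (e.g. finish -> shift 1; mill -> shift 3; bore -> shift 1; tap -> shift 2; bend -> shift 3; turn -> shift 2).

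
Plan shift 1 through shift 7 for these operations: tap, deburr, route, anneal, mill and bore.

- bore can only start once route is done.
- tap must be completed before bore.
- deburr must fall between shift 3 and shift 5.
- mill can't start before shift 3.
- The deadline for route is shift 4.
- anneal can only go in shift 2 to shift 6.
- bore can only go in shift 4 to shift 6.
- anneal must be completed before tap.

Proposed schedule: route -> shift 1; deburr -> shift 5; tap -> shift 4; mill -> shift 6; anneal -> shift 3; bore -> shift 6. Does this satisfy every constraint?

Yes, all constraints hold

mill can't start before shift 3 — holds.
bore can only go in shift 4 to shift 6 — holds.
anneal can only go in shift 2 to shift 6 — holds.
anneal must be completed before tap — holds.
bore can only start once route is done — holds.
tap must be completed before bore — holds.
deburr must fall between shift 3 and shift 5 — holds.
The deadline for route is shift 4 — holds.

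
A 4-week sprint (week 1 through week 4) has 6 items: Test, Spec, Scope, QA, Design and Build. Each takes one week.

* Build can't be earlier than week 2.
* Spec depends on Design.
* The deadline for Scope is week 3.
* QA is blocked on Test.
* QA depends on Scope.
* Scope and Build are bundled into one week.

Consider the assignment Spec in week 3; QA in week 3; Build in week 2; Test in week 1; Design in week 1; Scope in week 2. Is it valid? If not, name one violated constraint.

Yes, all constraints hold

Spec depends on Design — holds.
QA depends on Scope — holds.
QA is blocked on Test — holds.
Build can't be earlier than week 2 — holds.
Scope and Build are bundled into one week — holds.
The deadline for Scope is week 3 — holds.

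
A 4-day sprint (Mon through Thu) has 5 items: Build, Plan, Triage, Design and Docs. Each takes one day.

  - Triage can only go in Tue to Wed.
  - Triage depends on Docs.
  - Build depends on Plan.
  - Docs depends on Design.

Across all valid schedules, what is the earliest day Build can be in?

Tue

Precedence pushes Build to at least Tue.
Build at Tue is achievable: Docs -> Tue, Design -> Mon, Triage -> Wed, Plan -> Mon, Build -> Tue.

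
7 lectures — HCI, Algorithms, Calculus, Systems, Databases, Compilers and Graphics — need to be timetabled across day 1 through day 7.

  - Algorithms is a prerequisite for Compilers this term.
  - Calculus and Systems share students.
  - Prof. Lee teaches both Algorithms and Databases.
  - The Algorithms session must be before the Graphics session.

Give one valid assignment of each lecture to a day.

HCI=day 1, Algorithms=day 1, Databases=day 2, Calculus=day 1, Systems=day 2, Graphics=day 2, Compilers=day 2

Checking: Algorithms(day 1) before Compilers(day 2); Algorithms(day 1) before Graphics(day 2); Calculus(day 1) != Systems(day 2); Algorithms(day 1) != Databases(day 2).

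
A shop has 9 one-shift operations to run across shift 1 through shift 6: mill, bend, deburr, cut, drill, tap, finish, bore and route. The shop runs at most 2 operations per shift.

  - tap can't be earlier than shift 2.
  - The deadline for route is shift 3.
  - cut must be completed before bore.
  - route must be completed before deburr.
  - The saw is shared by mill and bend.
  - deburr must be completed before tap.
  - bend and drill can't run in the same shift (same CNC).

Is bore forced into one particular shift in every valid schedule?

No

bore can be shift 2 (e.g. mill in shift 3; drill in shift 5; cut in shift 1; route in shift 1; finish in shift 4; tap in shift 3; bend in shift 4; deburr in shift 2; bore in shift 2) or shift 3 (e.g. drill -> shift 5, cut -> shift 1, bore -> shift 3, route -> shift 1, finish -> shift 4, deburr -> shift 2, bend -> shift 4, tap -> shift 3, mill -> shift 2).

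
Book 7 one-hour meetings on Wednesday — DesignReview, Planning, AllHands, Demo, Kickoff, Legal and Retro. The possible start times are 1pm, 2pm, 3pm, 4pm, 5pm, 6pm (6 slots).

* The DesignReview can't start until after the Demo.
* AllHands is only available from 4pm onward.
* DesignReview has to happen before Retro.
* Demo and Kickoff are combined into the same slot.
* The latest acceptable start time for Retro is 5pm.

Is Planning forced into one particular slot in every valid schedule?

Planning can be 1pm (e.g. AllHands=4pm, Legal=1pm, Planning=1pm, Demo=1pm, Retro=3pm, Kickoff=1pm, DesignReview=2pm) or 2pm (e.g. DesignReview in 2pm; AllHands in 4pm; Kickoff in 1pm; Legal in 1pm; Retro in 3pm; Planning in 2pm; Demo in 1pm).

No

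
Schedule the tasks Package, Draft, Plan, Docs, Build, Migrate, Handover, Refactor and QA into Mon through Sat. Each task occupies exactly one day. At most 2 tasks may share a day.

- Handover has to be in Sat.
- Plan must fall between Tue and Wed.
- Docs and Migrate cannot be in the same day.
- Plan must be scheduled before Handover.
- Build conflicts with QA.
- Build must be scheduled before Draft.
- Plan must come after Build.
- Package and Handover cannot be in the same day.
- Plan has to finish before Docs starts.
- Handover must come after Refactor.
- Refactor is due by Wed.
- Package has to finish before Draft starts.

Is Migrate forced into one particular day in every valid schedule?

Migrate can be Mon (e.g. Refactor in Tue; Package in Wed; Draft in Thu; QA in Thu; Build in Mon; Plan in Tue; Docs in Wed; Migrate in Mon; Handover in Sat) or Tue (e.g. Handover in Sat, Docs in Wed, QA in Thu, Migrate in Tue, Plan in Tue, Refactor in Mon, Build in Mon, Package in Wed, Draft in Thu).

No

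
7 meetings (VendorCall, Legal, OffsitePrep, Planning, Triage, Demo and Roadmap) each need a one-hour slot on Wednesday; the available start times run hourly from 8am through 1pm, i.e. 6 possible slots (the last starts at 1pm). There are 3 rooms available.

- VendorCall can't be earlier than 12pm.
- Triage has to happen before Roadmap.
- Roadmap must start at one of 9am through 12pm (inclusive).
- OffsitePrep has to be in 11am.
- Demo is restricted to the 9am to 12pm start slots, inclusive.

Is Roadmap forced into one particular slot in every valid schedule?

No

Roadmap can be 9am (e.g. Triage in 8am; Demo in 9am; VendorCall in 12pm; Roadmap in 9am; Legal in 8am; OffsitePrep in 11am; Planning in 8am) or 10am (e.g. Triage in 8am, Demo in 9am, Planning in 8am, VendorCall in 12pm, Legal in 8am, OffsitePrep in 11am, Roadmap in 10am).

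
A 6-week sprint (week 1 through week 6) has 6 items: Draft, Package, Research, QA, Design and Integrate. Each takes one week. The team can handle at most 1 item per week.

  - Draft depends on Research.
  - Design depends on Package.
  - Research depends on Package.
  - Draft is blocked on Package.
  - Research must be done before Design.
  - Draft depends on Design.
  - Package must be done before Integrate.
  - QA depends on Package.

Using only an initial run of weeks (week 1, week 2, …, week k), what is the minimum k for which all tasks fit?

6

The precedence chain requires at least 4 distinct weeks.
With at most 1 per week and 6 tasks, at least 6 weeks are needed.
6 works (last occupied week: week 6): for example Package=week 1; Integrate=week 6; QA=week 5; Design=week 3; Research=week 2; Draft=week 4.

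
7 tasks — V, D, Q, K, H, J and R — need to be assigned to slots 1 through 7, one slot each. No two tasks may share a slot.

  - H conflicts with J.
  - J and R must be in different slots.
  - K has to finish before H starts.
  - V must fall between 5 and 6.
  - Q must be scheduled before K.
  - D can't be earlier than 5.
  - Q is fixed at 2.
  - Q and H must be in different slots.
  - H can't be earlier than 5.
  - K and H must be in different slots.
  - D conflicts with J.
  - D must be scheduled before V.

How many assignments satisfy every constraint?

Enumerating: K=3; D=5; R=4; H=7; V=6; Q=2; J=1 | R=1, K=3, Q=2, J=4, H=7, D=5, V=6 | K=4, H=7, Q=2, V=6, R=3, D=5, J=1 | J=3; Q=2; D=5; V=6; K=4; H=7; R=1.

4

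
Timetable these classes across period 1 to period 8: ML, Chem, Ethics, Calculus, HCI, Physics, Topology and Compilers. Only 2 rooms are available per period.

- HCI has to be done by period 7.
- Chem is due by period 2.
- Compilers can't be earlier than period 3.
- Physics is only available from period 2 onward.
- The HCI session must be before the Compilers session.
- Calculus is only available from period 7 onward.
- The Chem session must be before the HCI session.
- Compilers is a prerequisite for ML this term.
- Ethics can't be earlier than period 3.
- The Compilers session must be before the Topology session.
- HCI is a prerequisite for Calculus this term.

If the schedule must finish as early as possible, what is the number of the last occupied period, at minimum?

The precedence chain requires at least 4 distinct periods.
With at most 2 per period and 8 classes, at least 4 periods are needed.
Calculus can't be placed before period 7, so the schedule must run through at least period 7.
7 works (last occupied period: period 7): for example Calculus -> period 7, ML -> period 4, Topology -> period 4, Physics -> period 2, HCI -> period 2, Compilers -> period 3, Ethics -> period 3, Chem -> period 1.

7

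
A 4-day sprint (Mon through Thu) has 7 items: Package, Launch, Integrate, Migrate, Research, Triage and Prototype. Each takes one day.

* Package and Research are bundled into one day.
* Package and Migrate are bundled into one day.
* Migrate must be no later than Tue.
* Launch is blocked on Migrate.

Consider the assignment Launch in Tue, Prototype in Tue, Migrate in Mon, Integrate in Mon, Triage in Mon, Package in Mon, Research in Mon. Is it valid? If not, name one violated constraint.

Valid

Package and Migrate are bundled into one day — holds.
Migrate must be no later than Tue — holds.
Launch is blocked on Migrate — holds.
Package and Research are bundled into one day — holds.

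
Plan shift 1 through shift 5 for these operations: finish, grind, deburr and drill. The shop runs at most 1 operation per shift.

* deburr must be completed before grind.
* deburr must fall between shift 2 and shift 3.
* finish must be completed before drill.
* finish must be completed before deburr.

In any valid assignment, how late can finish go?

shift 2

Downstream work caps finish at shift 2.
finish at shift 2 is achievable: drill -> shift 5; deburr -> shift 3; finish -> shift 2; grind -> shift 4.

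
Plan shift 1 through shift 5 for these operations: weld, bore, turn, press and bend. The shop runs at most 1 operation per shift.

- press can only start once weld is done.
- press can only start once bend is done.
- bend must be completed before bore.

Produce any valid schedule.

bend -> shift 1; turn -> shift 5; weld -> shift 2; bore -> shift 4; press -> shift 3

Checking: bend(shift 1) before press(shift 3); weld(shift 2) before press(shift 3); bend(shift 1) before bore(shift 4); max 1 per shift (cap 1).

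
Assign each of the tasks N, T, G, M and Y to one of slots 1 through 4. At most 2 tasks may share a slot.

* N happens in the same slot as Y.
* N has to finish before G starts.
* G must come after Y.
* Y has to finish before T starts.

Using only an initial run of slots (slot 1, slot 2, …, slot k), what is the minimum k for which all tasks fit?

3

The precedence chain requires at least 2 distinct slots.
With at most 2 per slot and 5 tasks, at least 3 slots are needed.
3 works (last occupied slot: 3): for example N -> 1; M -> 3; G -> 2; T -> 2; Y -> 1.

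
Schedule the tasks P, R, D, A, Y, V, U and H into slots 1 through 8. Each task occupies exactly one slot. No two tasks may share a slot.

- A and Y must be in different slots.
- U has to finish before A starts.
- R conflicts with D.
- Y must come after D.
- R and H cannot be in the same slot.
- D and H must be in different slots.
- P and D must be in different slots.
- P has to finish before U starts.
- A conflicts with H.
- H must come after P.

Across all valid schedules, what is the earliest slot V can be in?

V at 1 is achievable: H -> 7, D -> 4, A -> 5, Y -> 6, R -> 8, U -> 3, V -> 1, P -> 2.

1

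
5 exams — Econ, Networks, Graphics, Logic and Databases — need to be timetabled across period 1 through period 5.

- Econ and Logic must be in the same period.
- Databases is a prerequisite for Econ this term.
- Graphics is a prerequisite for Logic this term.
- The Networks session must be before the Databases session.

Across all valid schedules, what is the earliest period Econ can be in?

period 3

Precedence pushes Econ to at least period 3.
Econ at period 3 is achievable: Graphics=period 1; Databases=period 2; Networks=period 1; Logic=period 3; Econ=period 3.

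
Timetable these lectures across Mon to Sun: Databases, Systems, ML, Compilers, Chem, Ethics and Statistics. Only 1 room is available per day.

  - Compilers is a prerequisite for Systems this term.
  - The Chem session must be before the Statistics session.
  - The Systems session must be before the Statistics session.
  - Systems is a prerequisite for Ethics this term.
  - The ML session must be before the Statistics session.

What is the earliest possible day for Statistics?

Fri

Precedence pushes Statistics to at least Wed.
Statistics at Fri is achievable: Ethics in Sat, Compilers in Mon, Systems in Tue, Databases in Sun, Statistics in Fri, Chem in Thu, ML in Wed.
Nothing earlier works — the capacity limit rule out every day before Fri.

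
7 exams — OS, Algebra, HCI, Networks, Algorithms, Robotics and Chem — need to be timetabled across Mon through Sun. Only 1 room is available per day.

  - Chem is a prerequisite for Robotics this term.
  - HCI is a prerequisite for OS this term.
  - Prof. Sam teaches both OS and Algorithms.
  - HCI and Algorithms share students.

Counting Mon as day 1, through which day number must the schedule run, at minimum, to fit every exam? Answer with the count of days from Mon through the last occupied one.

7 days

The precedence chain requires at least 2 distinct days.
With at most 1 per day and 7 exams, at least 7 days are needed.
7 works (last occupied day: Sun): for example HCI=Mon; Algorithms=Sun; Chem=Wed; Algebra=Fri; OS=Tue; Networks=Sat; Robotics=Thu.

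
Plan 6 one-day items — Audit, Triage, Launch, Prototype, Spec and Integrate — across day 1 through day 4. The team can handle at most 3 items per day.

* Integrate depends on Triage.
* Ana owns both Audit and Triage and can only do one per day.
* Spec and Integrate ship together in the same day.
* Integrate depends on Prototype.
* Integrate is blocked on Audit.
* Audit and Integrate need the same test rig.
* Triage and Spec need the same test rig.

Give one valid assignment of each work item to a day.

Launch in day 1; Triage in day 2; Spec in day 3; Prototype in day 1; Integrate in day 3; Audit in day 1

Checking: Triage(day 2) before Integrate(day 3); Prototype(day 1) before Integrate(day 3); Audit(day 1) before Integrate(day 3); Audit(day 1) != Integrate(day 3); Triage(day 2) != Spec(day 3); Audit(day 1) != Triage(day 2); Spec = Integrate = day 3; max 3 per day (cap 3).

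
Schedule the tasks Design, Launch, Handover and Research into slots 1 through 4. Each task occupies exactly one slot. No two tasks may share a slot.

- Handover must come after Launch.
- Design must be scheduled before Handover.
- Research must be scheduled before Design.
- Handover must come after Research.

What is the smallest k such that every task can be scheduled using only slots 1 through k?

4 slots

The precedence chain requires at least 3 distinct slots.
With at most 1 per slot and 4 tasks, at least 4 slots are needed.
4 works (last occupied slot: 4): for example Research -> 1, Handover -> 4, Launch -> 3, Design -> 2.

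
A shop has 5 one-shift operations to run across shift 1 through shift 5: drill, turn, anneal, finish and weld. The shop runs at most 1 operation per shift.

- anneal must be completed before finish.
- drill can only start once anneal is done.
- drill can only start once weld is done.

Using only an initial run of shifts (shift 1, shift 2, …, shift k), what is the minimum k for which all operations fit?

5 shifts

The precedence chain requires at least 2 distinct shifts.
With at most 1 per shift and 5 operations, at least 5 shifts are needed.
5 works (last occupied shift: shift 5): for example turn in shift 5; finish in shift 4; anneal in shift 1; weld in shift 2; drill in shift 3.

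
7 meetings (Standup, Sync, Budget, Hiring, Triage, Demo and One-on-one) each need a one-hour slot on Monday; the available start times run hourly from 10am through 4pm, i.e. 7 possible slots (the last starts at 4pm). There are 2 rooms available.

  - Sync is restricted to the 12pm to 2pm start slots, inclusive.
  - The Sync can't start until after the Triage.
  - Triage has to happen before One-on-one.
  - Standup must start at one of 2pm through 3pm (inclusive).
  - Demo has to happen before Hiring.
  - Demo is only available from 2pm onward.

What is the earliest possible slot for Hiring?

Precedence pushes Hiring to at least 3pm.
Hiring at 3pm is achievable: Triage in 10am; Budget in 10am; Demo in 2pm; Standup in 2pm; Sync in 12pm; Hiring in 3pm; One-on-one in 11am.

3pm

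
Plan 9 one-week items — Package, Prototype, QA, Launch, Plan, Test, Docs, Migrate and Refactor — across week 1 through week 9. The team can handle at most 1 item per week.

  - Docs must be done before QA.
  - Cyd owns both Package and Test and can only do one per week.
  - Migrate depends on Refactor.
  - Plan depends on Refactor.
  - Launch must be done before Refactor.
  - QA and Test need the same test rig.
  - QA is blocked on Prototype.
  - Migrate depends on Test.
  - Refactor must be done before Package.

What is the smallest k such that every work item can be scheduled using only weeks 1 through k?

The precedence chain requires at least 3 distinct weeks.
With at most 1 per week and 9 work items, at least 9 weeks are needed.
9 works (last occupied week: week 9): for example Prototype=week 3; Refactor=week 2; Plan=week 9; Migrate=week 7; Test=week 6; Docs=week 4; Launch=week 1; QA=week 5; Package=week 8.

9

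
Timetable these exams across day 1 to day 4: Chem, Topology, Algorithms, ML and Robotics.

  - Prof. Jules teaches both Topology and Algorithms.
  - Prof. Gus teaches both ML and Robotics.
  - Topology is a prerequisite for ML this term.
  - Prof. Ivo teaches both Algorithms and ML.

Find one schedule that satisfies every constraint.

ML -> day 2, Algorithms -> day 3, Topology -> day 1, Robotics -> day 1, Chem -> day 1

Checking: Topology(day 1) before ML(day 2); Algorithms(day 3) != ML(day 2); Topology(day 1) != Algorithms(day 3); ML(day 2) != Robotics(day 1).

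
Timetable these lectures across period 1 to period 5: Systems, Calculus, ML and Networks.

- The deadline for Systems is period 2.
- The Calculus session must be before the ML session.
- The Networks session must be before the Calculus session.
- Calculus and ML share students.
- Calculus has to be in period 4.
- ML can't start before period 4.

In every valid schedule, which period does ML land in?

ML's window is period 4–period 5.
Calculus is fixed at period 4, and ML can't share a period with Calculus.
So ML must be period 5.

period 5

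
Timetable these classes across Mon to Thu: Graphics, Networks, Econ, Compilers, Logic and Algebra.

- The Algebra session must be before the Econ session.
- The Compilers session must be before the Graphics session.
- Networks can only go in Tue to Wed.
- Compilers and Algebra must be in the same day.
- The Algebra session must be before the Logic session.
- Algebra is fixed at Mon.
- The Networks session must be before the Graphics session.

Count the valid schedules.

27

Splitting on Graphics: it can be Wed (9), Thu (18). Listing each branch's schedules as (Networks, Econ, Compilers, Logic, Algebra):
Graphics=Wed: (Tue,Tue,Mon,Tue,Mon) (Tue,Tue,Mon,Wed,Mon) (Tue,Tue,Mon,Thu,Mon) (Tue,Wed,Mon,Tue,Mon) (Tue,Wed,Mon,Wed,Mon) (Tue,Wed,Mon,Thu,Mon) (Tue,Thu,Mon,Tue,Mon) (Tue,Thu,Mon,Wed,Mon) (Tue,Thu,Mon,Thu,Mon) — 9.
Graphics=Thu: (Tue,Tue,Mon,Tue,Mon) (Tue,Tue,Mon,Wed,Mon) (Tue,Tue,Mon,Thu,Mon) (Tue,Wed,Mon,Tue,Mon) (Tue,Wed,Mon,Wed,Mon) (Tue,Wed,Mon,Thu,Mon) (Tue,Thu,Mon,Tue,Mon) (Tue,Thu,Mon,Wed,Mon) (Tue,Thu,Mon,Thu,Mon) (Wed,Tue,Mon,Tue,Mon) (Wed,Tue,Mon,Wed,Mon) (Wed,Tue,Mon,Thu,Mon) (Wed,Wed,Mon,Tue,Mon) (Wed,Wed,Mon,Wed,Mon) (Wed,Wed,Mon,Thu,Mon) (Wed,Thu,Mon,Tue,Mon) (Wed,Thu,Mon,Wed,Mon) (Wed,Thu,Mon,Thu,Mon) — 18.
Summing: 9 + 18 = 27.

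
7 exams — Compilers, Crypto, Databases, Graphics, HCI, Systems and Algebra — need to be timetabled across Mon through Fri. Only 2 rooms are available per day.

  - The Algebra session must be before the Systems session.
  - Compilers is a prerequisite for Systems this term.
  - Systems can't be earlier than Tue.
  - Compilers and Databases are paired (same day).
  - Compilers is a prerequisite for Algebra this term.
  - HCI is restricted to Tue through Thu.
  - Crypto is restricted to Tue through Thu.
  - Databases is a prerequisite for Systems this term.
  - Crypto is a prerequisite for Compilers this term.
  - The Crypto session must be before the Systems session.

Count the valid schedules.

Splitting on Graphics: it can be Mon (2), Tue (1), Thu (1), Fri (2). Listing each branch's schedules as (Compilers, Crypto, Databases, HCI, Systems, Algebra):
Graphics=Mon: (Wed,Tue,Wed,Tue,Fri,Thu) (Wed,Tue,Wed,Thu,Fri,Thu) — 2.
Graphics=Tue: (Wed,Tue,Wed,Thu,Fri,Thu) — 1.
Graphics=Thu: (Wed,Tue,Wed,Tue,Fri,Thu) — 1.
Graphics=Fri: (Wed,Tue,Wed,Tue,Fri,Thu) (Wed,Tue,Wed,Thu,Fri,Thu) — 2.
Summing: 2 + 1 + 1 + 2 = 6.

6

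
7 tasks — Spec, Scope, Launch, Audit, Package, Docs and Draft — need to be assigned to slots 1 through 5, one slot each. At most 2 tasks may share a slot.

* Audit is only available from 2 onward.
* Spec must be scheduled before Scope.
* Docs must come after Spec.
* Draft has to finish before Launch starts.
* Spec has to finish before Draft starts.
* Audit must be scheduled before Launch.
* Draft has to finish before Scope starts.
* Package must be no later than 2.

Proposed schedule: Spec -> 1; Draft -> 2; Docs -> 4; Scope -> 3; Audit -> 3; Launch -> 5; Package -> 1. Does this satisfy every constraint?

Valid

Docs must come after Spec — holds.
Audit is only available from 2 onward — holds.
Draft has to finish before Scope starts — holds.
Audit must be scheduled before Launch — holds.
At most 2 tasks may share a slot — holds.
Spec has to finish before Draft starts — holds.
Package must be no later than 2 — holds.
Spec must be scheduled before Scope — holds.
Draft has to finish before Launch starts — holds.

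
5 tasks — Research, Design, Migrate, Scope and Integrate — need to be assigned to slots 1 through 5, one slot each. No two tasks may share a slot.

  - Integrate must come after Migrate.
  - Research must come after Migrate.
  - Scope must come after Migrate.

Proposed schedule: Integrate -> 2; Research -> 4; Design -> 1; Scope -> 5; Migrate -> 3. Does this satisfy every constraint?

No. Integrate must come after Migrate is not satisfied.

No two tasks may share a slot — holds.
Scope must come after Migrate — holds.
Integrate must come after Migrate — violated.
Research must come after Migrate — holds.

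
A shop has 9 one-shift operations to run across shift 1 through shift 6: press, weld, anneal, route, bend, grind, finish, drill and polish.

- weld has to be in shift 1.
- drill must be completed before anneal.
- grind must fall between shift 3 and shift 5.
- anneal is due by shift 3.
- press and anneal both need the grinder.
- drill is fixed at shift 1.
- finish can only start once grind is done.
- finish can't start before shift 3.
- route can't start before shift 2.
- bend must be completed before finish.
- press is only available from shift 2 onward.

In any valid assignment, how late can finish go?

Finish is available from shift 3; precedence pushes finish to at least shift 4.
finish at shift 6 is achievable: drill in shift 1; route in shift 2; press in shift 3; weld in shift 1; grind in shift 3; anneal in shift 2; polish in shift 1; finish in shift 6; bend in shift 1.

shift 6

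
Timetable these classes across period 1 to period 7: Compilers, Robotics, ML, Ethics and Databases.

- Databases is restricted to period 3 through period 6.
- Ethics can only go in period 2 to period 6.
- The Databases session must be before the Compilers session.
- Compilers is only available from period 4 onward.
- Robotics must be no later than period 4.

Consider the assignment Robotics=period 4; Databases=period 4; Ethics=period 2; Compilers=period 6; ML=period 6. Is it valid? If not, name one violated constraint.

Valid

Robotics must be no later than period 4 — holds.
Databases is restricted to period 3 through period 6 — holds.
The Databases session must be before the Compilers session — holds.
Ethics can only go in period 2 to period 6 — holds.
Compilers is only available from period 4 onward — holds.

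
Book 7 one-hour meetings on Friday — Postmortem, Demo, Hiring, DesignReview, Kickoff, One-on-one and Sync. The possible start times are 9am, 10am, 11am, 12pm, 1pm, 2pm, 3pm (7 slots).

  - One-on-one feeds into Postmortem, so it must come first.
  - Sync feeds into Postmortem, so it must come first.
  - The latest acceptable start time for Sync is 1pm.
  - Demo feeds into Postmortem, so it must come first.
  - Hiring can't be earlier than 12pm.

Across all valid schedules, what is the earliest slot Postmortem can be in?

10am

Precedence pushes Postmortem to at least 10am.
Postmortem at 10am is achievable: Hiring -> 12pm, One-on-one -> 9am, Postmortem -> 10am, Demo -> 9am, DesignReview -> 9am, Sync -> 9am, Kickoff -> 9am.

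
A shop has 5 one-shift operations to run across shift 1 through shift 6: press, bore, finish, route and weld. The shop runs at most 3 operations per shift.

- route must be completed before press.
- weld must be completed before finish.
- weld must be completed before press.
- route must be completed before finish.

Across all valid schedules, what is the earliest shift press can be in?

shift 2

Precedence pushes press to at least shift 2.
press at shift 2 is achievable: finish -> shift 2; route -> shift 1; weld -> shift 1; bore -> shift 1; press -> shift 2.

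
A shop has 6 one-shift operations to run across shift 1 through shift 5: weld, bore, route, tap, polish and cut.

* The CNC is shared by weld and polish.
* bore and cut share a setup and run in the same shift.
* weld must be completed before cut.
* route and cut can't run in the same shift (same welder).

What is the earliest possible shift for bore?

shift 2

Bore must be in the same shift as cut, which can't be before shift 2, so bore is at least shift 2.
bore at shift 2 is achievable: cut in shift 2, route in shift 1, tap in shift 1, weld in shift 1, bore in shift 2, polish in shift 2.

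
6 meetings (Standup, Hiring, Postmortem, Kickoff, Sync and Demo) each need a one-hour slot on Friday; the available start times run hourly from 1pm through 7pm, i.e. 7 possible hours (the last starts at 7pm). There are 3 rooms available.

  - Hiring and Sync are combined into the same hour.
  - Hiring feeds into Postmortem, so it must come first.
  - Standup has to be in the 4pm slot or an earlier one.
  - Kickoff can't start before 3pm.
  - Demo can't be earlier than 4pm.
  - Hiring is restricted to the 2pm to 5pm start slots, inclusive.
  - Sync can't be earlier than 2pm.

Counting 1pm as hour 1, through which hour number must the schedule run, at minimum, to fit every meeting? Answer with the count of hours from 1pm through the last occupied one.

4 hours

The precedence chain requires at least 2 distinct hours.
With at most 3 per hour and 6 meetings, at least 2 hours are needed.
Demo can't be placed before 4pm — that is hour 4 counting from 1pm — so the schedule must run through at least 4 hours.
4 works (last occupied hour: 4pm): for example Demo in 4pm; Sync in 2pm; Hiring in 2pm; Standup in 1pm; Postmortem in 3pm; Kickoff in 3pm.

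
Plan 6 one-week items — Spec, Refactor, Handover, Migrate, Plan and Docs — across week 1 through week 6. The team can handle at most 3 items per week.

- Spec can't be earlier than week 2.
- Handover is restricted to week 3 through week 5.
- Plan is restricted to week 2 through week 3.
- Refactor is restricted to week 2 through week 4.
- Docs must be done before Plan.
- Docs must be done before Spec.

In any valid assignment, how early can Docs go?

week 1

Downstream work caps Docs at week 2.
Docs at week 1 is achievable: Plan -> week 2, Migrate -> week 1, Spec -> week 2, Handover -> week 3, Docs -> week 1, Refactor -> week 2.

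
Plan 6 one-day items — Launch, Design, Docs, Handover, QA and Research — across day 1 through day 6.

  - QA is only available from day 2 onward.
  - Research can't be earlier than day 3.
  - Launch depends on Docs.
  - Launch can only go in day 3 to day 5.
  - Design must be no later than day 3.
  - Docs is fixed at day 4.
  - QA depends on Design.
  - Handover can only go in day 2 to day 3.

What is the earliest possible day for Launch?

day 5

Launch is available from day 3; precedence pushes Launch to at least day 5; Launch's own window allows nothing later than day 5.
Launch at day 5 is achievable: QA -> day 2; Launch -> day 5; Research -> day 3; Docs -> day 4; Design -> day 1; Handover -> day 2.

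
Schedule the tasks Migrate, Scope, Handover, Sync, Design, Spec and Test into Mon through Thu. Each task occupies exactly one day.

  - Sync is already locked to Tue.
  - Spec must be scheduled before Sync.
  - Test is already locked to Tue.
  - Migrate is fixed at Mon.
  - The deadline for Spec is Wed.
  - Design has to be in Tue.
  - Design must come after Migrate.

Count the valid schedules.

Splitting on Scope: it can be Mon (4), Tue (4), Wed (4), Thu (4). Listing each branch's schedules as (Migrate, Handover, Sync, Design, Spec, Test):
Scope=Mon: (Mon,Mon,Tue,Tue,Mon,Tue) (Mon,Tue,Tue,Tue,Mon,Tue) (Mon,Wed,Tue,Tue,Mon,Tue) (Mon,Thu,Tue,Tue,Mon,Tue) — 4.
Scope=Tue: (Mon,Mon,Tue,Tue,Mon,Tue) (Mon,Tue,Tue,Tue,Mon,Tue) (Mon,Wed,Tue,Tue,Mon,Tue) (Mon,Thu,Tue,Tue,Mon,Tue) — 4.
Scope=Wed: (Mon,Mon,Tue,Tue,Mon,Tue) (Mon,Tue,Tue,Tue,Mon,Tue) (Mon,Wed,Tue,Tue,Mon,Tue) (Mon,Thu,Tue,Tue,Mon,Tue) — 4.
Scope=Thu: (Mon,Mon,Tue,Tue,Mon,Tue) (Mon,Tue,Tue,Tue,Mon,Tue) (Mon,Wed,Tue,Tue,Mon,Tue) (Mon,Thu,Tue,Tue,Mon,Tue) — 4.
Summing: 4 + 4 + 4 + 4 = 16.

16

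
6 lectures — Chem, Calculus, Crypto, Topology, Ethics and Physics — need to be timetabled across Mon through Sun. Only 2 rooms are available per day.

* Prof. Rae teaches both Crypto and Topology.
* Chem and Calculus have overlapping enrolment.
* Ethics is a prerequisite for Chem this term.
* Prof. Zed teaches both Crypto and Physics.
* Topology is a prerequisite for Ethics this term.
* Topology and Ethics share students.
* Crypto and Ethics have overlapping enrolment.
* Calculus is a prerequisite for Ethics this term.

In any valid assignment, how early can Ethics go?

Precedence pushes Ethics to at least Tue; downstream work caps Ethics at Sat.
Ethics at Tue is achievable: Calculus -> Mon, Topology -> Mon, Crypto -> Wed, Physics -> Tue, Ethics -> Tue, Chem -> Wed.

Tue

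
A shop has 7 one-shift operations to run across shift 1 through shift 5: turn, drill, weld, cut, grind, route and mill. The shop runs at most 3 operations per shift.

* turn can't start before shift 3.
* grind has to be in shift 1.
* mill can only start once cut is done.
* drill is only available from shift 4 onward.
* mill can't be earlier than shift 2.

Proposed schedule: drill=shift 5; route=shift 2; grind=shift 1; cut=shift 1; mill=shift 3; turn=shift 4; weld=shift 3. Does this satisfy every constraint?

Yes

mill can't be earlier than shift 2 — holds.
grind has to be in shift 1 — holds.
The shop runs at most 3 operations per shift — holds.
turn can't start before shift 3 — holds.
mill can only start once cut is done — holds.
drill is only available from shift 4 onward — holds.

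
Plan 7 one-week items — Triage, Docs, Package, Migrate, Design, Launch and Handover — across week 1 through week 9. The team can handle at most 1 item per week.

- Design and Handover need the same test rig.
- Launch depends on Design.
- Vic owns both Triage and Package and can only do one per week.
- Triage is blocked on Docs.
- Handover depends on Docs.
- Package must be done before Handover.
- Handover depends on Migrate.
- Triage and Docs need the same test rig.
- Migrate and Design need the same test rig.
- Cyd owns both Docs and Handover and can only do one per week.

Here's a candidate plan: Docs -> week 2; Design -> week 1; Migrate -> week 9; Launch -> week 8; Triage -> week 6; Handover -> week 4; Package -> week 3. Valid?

No. Handover depends on Migrate is not satisfied.

Package must be done before Handover — holds.
Design and Handover need the same test rig — holds.
Vic owns both Triage and Package and can only do one per week — holds.
Migrate and Design need the same test rig — holds.
Launch depends on Design — holds.
Triage is blocked on Docs — holds.
Triage and Docs need the same test rig — holds.
Handover depends on Migrate — violated.
Handover depends on Docs — holds.
The team can handle at most 1 item per week — holds.
Cyd owns both Docs and Handover and can only do one per week — holds.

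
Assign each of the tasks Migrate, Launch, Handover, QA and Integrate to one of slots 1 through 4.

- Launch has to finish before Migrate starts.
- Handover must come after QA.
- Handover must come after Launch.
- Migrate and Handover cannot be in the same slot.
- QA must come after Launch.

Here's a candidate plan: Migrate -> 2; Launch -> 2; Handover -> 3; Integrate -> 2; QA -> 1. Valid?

Migrate and Handover cannot be in the same slot — holds.
Handover must come after Launch — holds.
QA must come after Launch — violated.
Handover must come after QA — holds.
Launch has to finish before Migrate starts — violated.

No — it violates: QA must come after Launch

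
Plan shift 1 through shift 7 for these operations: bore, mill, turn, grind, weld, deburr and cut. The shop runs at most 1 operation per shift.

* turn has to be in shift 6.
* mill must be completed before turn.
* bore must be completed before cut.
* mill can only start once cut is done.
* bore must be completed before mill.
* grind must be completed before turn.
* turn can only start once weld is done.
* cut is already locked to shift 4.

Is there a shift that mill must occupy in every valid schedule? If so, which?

shift 5

cut is fixed at shift 4 and must come before mill, so mill is at least shift 5.
turn is fixed at shift 6 and must come after mill, so mill is at most shift 5.
So mill must be shift 5.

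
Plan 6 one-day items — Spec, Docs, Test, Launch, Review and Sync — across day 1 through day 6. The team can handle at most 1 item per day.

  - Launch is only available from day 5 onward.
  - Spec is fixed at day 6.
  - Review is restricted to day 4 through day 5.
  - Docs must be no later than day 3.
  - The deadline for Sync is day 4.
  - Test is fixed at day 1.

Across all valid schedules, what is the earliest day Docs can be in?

day 2

Docs's own window allows nothing later than day 3.
Docs at day 2 is achievable: Sync -> day 3, Spec -> day 6, Review -> day 4, Launch -> day 5, Docs -> day 2, Test -> day 1.
Nothing earlier works — the capacity limit rule out every day before day 2.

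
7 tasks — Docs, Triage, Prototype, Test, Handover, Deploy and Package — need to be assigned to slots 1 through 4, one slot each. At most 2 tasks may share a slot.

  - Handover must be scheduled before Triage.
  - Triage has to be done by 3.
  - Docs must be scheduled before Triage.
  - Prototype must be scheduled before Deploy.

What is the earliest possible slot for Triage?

2

Precedence pushes Triage to at least 2; Triage's own window allows nothing later than 3.
Triage at 2 is achievable: Deploy in 3, Test in 3, Triage in 2, Handover in 1, Package in 4, Docs in 1, Prototype in 2.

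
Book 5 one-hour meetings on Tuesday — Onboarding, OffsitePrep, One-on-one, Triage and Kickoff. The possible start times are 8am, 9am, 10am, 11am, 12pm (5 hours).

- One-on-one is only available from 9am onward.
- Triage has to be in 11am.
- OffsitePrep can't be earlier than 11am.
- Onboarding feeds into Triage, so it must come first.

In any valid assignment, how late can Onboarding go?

10am

Downstream work caps Onboarding at 10am.
Onboarding at 10am is achievable: Onboarding in 10am, OffsitePrep in 11am, Kickoff in 8am, Triage in 11am, One-on-one in 9am.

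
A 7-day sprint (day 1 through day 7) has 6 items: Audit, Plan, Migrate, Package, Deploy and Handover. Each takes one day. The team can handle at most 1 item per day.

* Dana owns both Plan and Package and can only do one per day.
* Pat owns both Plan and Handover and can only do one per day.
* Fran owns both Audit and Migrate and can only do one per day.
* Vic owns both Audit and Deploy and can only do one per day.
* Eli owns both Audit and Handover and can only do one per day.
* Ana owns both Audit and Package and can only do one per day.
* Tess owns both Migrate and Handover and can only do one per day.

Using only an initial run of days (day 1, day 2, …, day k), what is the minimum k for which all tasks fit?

6 days

With at most 1 per day and 6 tasks, at least 6 days are needed.
6 works (last occupied day: day 6): for example Handover=day 6, Plan=day 2, Package=day 4, Migrate=day 3, Deploy=day 5, Audit=day 1.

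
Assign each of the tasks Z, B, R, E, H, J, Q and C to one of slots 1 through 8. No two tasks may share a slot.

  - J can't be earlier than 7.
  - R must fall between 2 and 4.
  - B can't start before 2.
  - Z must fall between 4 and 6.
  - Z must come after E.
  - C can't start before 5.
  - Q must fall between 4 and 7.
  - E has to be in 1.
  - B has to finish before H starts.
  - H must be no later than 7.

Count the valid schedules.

Splitting on Z: it can be 4 (16), 5 (15), 6 (15). Listing each branch's schedules as (B, R, E, H, J, Q, C):
Z=4: (2,3,1,5,7,6,8) (2,3,1,5,8,6,7) (2,3,1,5,8,7,6) (2,3,1,6,7,5,8) (2,3,1,6,8,5,7) (2,3,1,6,8,7,5) (2,3,1,7,8,5,6) (2,3,1,7,8,6,5) (3,2,1,5,7,6,8) (3,2,1,5,8,6,7) (3,2,1,5,8,7,6) (3,2,1,6,7,5,8) (3,2,1,6,8,5,7) (3,2,1,6,8,7,5) (3,2,1,7,8,5,6) (3,2,1,7,8,6,5) — 16.
Z=5: (2,3,1,4,7,6,8) (2,3,1,4,8,6,7) (2,3,1,4,8,7,6) (2,3,1,6,7,4,8) (2,3,1,6,8,4,7) (2,3,1,7,8,4,6) (2,4,1,3,7,6,8) (2,4,1,3,8,6,7) (2,4,1,3,8,7,6) (3,2,1,4,7,6,8) (3,2,1,4,8,6,7) (3,2,1,4,8,7,6) (3,2,1,6,7,4,8) (3,2,1,6,8,4,7) (3,2,1,7,8,4,6) — 15.
Z=6: (2,3,1,4,7,5,8) (2,3,1,4,8,5,7) (2,3,1,4,8,7,5) (2,3,1,5,7,4,8) (2,3,1,5,8,4,7) (2,3,1,7,8,4,5) (2,4,1,3,7,5,8) (2,4,1,3,8,5,7) (2,4,1,3,8,7,5) (3,2,1,4,7,5,8) (3,2,1,4,8,5,7) (3,2,1,4,8,7,5) (3,2,1,5,7,4,8) (3,2,1,5,8,4,7) (3,2,1,7,8,4,5) — 15.
Summing: 16 + 15 + 15 = 46.

46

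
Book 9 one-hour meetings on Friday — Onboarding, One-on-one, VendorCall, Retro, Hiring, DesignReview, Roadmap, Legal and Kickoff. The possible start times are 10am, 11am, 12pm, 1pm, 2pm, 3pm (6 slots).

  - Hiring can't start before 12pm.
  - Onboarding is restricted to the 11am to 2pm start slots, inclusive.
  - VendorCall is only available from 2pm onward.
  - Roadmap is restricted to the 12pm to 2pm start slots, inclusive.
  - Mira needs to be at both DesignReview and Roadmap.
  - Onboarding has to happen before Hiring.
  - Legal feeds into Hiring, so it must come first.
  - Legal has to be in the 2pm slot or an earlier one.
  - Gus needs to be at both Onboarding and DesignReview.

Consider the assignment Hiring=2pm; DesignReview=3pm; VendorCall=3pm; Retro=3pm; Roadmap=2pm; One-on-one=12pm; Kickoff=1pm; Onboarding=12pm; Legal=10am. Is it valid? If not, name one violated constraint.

Onboarding has to happen before Hiring — holds.
Mira needs to be at both DesignReview and Roadmap — holds.
Hiring can't start before 12pm — holds.
Legal feeds into Hiring, so it must come first — holds.
Gus needs to be at both Onboarding and DesignReview — holds.
Onboarding is restricted to the 11am to 2pm start slots, inclusive — holds.
VendorCall is only available from 2pm onward — holds.
Roadmap is restricted to the 12pm to 2pm start slots, inclusive — holds.
Legal has to be in the 2pm slot or an earlier one — holds.

Yes, all constraints hold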